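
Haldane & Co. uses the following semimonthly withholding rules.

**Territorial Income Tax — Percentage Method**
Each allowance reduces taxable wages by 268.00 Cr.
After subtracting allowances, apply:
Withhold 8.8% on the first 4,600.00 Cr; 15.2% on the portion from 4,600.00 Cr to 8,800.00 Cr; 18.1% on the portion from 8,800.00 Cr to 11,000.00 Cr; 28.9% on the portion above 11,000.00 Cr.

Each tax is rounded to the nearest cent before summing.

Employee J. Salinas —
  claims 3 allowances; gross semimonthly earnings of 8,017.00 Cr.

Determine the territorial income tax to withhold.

801.98 Cr

Territorial Income Tax: taxable = 8,017.00 Cr − 3×268.00 Cr = 7,213.00 Cr
  404.80 Cr + 15.2% × (7,213.00 Cr − 4,600.00 Cr) = 404.80 Cr + 15.2% × 2,613.00 Cr = 801.98 Cr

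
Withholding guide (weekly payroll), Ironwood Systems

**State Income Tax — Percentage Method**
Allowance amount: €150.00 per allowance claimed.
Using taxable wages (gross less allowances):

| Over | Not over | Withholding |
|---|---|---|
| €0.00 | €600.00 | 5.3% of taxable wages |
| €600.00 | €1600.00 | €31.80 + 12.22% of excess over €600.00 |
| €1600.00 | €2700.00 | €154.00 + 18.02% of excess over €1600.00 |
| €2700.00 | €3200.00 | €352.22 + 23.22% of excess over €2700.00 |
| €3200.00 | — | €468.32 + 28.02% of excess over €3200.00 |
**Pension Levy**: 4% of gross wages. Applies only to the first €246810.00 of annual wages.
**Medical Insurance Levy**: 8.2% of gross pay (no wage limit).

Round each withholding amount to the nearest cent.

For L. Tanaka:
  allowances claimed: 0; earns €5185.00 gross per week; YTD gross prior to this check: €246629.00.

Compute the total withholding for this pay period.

€1456.93

State Income Tax: taxable = €5185.00
  €468.32 + 28.02% × (€5185.00 − €3200.00) = €468.32 + 28.02% × €1985.00 = €1024.52
Pension Levy: cap €246810.00 − YTD €246629.00 = €181.00 subject; 4% × €181.00 = €7.24
Medical Insurance Levy: 8.2% × €5185.00 = €425.17
Total: €1024.52 + €7.24 + €425.17 = €1456.93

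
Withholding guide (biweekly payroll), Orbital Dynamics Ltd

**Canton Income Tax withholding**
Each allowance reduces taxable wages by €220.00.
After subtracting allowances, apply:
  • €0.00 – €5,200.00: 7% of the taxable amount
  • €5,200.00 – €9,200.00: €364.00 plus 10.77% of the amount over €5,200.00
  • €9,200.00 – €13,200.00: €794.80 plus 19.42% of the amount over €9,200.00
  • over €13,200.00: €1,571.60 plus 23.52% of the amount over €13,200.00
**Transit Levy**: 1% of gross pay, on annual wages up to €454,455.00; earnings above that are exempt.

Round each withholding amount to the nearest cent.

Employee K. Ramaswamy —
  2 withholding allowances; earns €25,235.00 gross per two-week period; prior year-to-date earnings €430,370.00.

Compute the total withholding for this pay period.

€4,539.59

Canton Income Tax: taxable = €25,235.00 − 2×€220.00 = €24,795.00
  €1,571.60 + 23.52% × (€24,795.00 − €13,200.00) = €1,571.60 + 23.52% × €11,595.00 = €4,298.74
Transit Levy: cap €454,455.00 − YTD €430,370.00 = €24,085.00 subject; 1% × €24,085.00 = €240.85
Total: €4,298.74 + €240.85 = €4,539.59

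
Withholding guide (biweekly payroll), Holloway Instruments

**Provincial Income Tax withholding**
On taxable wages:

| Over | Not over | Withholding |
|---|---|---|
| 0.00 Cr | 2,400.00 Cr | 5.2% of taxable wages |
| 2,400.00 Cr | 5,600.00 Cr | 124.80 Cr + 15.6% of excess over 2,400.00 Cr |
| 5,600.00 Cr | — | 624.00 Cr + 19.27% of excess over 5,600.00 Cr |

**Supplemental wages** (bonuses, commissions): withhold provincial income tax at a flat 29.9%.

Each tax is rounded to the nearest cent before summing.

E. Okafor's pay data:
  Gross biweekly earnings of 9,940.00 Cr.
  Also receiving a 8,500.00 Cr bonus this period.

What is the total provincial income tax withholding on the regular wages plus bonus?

Provincial Income Tax: taxable = 9,940.00 Cr
  624.00 Cr + 19.27% × (9,940.00 Cr − 5,600.00 Cr) = 624.00 Cr + 19.27% × 4,340.00 Cr = 1,460.32 Cr
Supplemental (29.9% flat on bonus): 29.9% × 8,500.00 Cr = 2,541.50 Cr
Total provincial income tax: 1,460.32 Cr + 2,541.50 Cr = 4,001.82 Cr

4,001.82 Cr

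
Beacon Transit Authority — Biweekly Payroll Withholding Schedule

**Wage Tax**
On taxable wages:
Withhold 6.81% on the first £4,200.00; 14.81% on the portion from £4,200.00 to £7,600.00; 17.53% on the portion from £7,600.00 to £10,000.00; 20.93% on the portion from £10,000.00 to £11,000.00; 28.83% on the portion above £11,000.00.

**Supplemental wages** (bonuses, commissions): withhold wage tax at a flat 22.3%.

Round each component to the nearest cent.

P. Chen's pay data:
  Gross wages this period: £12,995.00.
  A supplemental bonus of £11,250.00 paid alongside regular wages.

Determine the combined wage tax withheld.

Wage Tax: taxable = £12,995.00
  £1,419.58 + 28.83% × (£12,995.00 − £11,000.00) = £1,419.58 + 28.83% × £1,995.00 = £1,994.74
Supplemental (22.3% flat on bonus): 22.3% × £11,250.00 = £2,508.75
Total wage tax: £1,994.74 + £2,508.75 = £4,503.49

£4,503.49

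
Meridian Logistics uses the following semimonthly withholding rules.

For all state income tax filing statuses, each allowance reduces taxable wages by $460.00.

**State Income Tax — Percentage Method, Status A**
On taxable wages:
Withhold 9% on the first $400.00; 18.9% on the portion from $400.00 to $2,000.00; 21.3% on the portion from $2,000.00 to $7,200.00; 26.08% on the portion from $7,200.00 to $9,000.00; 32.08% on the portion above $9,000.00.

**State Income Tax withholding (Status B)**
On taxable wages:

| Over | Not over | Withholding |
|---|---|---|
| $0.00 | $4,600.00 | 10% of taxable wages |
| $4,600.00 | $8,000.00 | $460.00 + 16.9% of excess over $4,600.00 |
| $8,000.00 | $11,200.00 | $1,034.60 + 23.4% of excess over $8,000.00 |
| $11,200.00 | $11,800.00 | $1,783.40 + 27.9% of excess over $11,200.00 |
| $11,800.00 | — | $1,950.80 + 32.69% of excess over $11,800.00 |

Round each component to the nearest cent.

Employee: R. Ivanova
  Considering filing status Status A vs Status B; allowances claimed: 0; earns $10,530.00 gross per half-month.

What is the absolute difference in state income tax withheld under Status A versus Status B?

$779.64

State Income Tax (Status A): taxable = $10,530.00
  $1,915.44 + 32.08% × ($10,530.00 − $9,000.00) = $1,915.44 + 32.08% × $1,530.00 = $2,406.26
State Income Tax (Status B): taxable = $10,530.00
  $1,034.60 + 23.4% × ($10,530.00 − $8,000.00) = $1,034.60 + 23.4% × $2,530.00 = $1,626.62
Difference: |$2,406.26 − $1,626.62| = $779.64 (higher under Status A)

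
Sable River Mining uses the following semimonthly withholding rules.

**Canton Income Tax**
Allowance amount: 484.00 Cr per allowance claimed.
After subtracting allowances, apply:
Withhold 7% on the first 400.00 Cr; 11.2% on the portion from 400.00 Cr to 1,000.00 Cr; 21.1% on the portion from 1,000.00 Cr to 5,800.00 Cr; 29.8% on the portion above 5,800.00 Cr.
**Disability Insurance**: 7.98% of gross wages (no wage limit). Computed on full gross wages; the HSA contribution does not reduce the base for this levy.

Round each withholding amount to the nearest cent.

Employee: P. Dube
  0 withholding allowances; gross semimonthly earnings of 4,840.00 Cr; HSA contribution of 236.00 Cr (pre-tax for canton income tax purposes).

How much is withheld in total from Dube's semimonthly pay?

Canton Income Tax: taxable = 4,840.00 Cr − 236.00 Cr = 4,604.00 Cr
  95.20 Cr + 21.1% × (4,604.00 Cr − 1,000.00 Cr) = 95.20 Cr + 21.1% × 3,604.00 Cr = 855.64 Cr
Disability Insurance: 7.98% × 4,840.00 Cr = 386.23 Cr
Total: 855.64 Cr + 386.23 Cr = 1,241.87 Cr

1,241.87 Cr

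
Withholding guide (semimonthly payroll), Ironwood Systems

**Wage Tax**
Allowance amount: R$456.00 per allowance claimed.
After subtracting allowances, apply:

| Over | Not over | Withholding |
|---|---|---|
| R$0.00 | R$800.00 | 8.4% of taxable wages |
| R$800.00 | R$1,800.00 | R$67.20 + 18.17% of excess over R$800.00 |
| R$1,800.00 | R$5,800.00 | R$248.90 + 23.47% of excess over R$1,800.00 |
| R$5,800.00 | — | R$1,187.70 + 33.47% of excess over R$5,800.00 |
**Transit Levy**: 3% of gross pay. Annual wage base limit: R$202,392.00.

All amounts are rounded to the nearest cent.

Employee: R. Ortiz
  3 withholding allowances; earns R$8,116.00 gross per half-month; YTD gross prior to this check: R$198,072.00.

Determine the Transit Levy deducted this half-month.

Transit Levy: cap R$202,392.00 − YTD R$198,072.00 = R$4,320.00 subject; 3% × R$4,320.00 = R$129.60

R$129.60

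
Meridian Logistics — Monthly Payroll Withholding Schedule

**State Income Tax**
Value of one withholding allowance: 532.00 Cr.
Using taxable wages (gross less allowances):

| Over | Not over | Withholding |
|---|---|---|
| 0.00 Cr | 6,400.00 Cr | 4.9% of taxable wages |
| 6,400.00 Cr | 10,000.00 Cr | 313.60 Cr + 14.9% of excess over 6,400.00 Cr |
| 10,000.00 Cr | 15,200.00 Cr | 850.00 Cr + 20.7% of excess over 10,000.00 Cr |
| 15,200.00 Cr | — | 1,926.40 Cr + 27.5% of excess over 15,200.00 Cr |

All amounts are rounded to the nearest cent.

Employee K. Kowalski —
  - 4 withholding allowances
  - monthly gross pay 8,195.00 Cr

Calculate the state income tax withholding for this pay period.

297.28 Cr

State Income Tax: taxable = 8,195.00 Cr − 4×532.00 Cr = 6,067.00 Cr
  4.9% × 6,067.00 Cr = 297.28 Cr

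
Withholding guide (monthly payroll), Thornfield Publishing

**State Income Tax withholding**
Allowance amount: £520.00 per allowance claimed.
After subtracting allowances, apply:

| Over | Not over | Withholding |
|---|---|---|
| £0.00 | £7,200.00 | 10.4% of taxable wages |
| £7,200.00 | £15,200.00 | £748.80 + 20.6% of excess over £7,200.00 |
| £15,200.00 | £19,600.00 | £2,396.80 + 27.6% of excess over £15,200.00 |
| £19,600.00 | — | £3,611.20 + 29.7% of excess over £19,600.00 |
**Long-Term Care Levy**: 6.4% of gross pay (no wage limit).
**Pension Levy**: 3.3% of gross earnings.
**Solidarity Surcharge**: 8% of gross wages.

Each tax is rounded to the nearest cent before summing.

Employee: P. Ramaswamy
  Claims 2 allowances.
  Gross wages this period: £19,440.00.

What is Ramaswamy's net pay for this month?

State Income Tax: taxable = £19,440.00 − 2×£520.00 = £18,400.00
  £2,396.80 + 27.6% × (£18,400.00 − £15,200.00) = £2,396.80 + 27.6% × £3,200.00 = £3,280.00
Long-Term Care Levy: 6.4% × £19,440.00 = £1,244.16
Pension Levy: 3.3% × £19,440.00 = £641.52
Solidarity Surcharge: 8% × £19,440.00 = £1,555.20
Total withheld: £3,280.00 + £1,244.16 + £641.52 + £1,555.20 = £6,720.88
Net pay: £19,440.00 − £6,720.88 = £12,719.12

£12,719.12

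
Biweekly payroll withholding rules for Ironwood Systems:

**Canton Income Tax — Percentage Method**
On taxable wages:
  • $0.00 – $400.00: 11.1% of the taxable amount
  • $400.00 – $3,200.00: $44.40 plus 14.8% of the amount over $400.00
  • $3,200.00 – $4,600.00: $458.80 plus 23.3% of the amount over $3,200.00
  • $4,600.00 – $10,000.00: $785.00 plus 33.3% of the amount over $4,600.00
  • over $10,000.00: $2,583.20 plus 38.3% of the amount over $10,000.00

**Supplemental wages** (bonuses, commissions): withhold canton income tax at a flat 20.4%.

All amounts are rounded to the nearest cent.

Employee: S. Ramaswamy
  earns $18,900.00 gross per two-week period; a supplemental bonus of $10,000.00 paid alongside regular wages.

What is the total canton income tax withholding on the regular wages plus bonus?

Canton Income Tax: taxable = $18,900.00
  $2,583.20 + 38.3% × ($18,900.00 − $10,000.00) = $2,583.20 + 38.3% × $8,900.00 = $5,991.90
Supplemental (20.4% flat on bonus): 20.4% × $10,000.00 = $2,040.00
Total canton income tax: $5,991.90 + $2,040.00 = $8,031.90

$8,031.90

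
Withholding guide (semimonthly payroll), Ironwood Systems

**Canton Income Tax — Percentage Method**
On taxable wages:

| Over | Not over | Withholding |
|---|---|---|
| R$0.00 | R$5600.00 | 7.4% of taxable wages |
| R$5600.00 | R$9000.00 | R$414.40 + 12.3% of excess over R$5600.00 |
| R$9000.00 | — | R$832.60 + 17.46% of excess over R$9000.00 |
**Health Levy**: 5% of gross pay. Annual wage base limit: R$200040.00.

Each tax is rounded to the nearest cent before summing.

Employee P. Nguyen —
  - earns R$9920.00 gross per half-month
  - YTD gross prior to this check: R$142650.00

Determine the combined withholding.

Canton Income Tax: taxable = R$9920.00
  R$832.60 + 17.46% × (R$9920.00 − R$9000.00) = R$832.60 + 17.46% × R$920.00 = R$993.23
Health Levy: 5% × R$9920.00 = R$496.00
Total: R$993.23 + R$496.00 = R$1489.23

R$1489.23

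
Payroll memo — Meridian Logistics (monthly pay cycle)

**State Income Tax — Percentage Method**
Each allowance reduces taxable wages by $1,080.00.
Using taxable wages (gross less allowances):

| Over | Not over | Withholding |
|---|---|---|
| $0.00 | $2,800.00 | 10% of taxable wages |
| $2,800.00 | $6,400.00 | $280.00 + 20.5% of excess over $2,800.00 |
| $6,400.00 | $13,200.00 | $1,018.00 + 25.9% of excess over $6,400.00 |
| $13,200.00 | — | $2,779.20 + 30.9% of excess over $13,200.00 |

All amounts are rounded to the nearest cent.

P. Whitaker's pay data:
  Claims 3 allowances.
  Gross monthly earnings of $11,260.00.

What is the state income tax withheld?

$1,437.58

State Income Tax: taxable = $11,260.00 − 3×$1,080.00 = $8,020.00
  $1,018.00 + 25.9% × ($8,020.00 − $6,400.00) = $1,018.00 + 25.9% × $1,620.00 = $1,437.58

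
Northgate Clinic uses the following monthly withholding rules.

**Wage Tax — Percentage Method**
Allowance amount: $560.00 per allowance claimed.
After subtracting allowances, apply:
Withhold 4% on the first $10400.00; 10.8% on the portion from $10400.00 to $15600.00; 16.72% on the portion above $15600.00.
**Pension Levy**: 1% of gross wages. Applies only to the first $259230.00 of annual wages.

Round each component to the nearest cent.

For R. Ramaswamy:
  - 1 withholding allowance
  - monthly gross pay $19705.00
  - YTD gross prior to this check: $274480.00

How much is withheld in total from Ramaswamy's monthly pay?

Wage Tax: taxable = $19705.00 − 1×$560.00 = $19145.00
  $977.60 + 16.72% × ($19145.00 − $15600.00) = $977.60 + 16.72% × $3545.00 = $1570.32
Pension Levy: YTD $274480.00 ≥ cap $259230.00 → $0.00
Total: $1570.32 + $0.00 = $1570.32

$1570.32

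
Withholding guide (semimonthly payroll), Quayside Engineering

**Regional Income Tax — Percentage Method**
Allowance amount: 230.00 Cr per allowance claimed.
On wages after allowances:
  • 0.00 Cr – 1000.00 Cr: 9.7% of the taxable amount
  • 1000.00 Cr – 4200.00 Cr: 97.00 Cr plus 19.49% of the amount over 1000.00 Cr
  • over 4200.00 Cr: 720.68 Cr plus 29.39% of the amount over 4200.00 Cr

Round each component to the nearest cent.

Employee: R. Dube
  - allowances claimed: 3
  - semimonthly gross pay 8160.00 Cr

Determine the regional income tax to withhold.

Regional Income Tax: taxable = 8160.00 Cr − 3×230.00 Cr = 7470.00 Cr
  720.68 Cr + 29.39% × (7470.00 Cr − 4200.00 Cr) = 720.68 Cr + 29.39% × 3270.00 Cr = 1681.73 Cr

1681.73 Cr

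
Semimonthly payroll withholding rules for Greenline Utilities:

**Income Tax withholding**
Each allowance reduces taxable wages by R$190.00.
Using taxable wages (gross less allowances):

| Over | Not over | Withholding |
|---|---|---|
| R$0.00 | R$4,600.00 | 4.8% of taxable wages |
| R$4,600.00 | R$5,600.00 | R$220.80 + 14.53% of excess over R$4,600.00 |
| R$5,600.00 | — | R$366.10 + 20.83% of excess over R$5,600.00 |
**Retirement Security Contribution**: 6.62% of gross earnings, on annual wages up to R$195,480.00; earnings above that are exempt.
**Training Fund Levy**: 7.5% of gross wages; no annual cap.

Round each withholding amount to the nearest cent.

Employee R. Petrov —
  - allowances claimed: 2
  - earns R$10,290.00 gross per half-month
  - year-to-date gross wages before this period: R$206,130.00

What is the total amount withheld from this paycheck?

R$2,035.62

Income Tax: taxable = R$10,290.00 − 2×R$190.00 = R$9,910.00
  R$366.10 + 20.83% × (R$9,910.00 − R$5,600.00) = R$366.10 + 20.83% × R$4,310.00 = R$1,263.87
Retirement Security Contribution: YTD R$206,130.00 ≥ cap R$195,480.00 → R$0.00
Training Fund Levy: 7.5% × R$10,290.00 = R$771.75
Total: R$1,263.87 + R$0.00 + R$771.75 = R$2,035.62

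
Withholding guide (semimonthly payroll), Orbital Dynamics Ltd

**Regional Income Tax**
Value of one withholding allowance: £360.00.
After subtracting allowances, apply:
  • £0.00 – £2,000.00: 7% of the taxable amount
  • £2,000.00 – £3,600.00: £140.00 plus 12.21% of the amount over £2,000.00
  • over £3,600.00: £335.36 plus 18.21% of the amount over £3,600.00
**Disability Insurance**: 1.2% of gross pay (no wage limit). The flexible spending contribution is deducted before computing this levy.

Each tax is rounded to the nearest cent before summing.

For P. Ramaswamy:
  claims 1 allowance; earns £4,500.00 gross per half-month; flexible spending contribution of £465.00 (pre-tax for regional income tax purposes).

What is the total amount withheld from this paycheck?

£397.44

Regional Income Tax: taxable = £4,500.00 − £465.00 − 1×£360.00 = £3,675.00
  £335.36 + 18.21% × (£3,675.00 − £3,600.00) = £335.36 + 18.21% × £75.00 = £349.02
Disability Insurance: 1.2% × £4,035.00 = £48.42
Total: £349.02 + £48.42 = £397.44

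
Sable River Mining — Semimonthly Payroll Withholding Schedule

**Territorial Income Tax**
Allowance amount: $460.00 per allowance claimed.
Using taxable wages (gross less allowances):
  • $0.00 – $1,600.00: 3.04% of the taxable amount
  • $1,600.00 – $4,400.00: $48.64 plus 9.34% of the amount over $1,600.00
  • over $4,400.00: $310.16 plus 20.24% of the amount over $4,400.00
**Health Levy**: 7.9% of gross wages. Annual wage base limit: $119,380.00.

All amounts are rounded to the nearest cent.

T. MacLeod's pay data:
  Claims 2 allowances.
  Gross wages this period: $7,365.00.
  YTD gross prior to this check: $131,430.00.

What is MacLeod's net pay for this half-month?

$6,640.93

Territorial Income Tax: taxable = $7,365.00 − 2×$460.00 = $6,445.00
  $310.16 + 20.24% × ($6,445.00 − $4,400.00) = $310.16 + 20.24% × $2,045.00 = $724.07
Health Levy: YTD $131,430.00 ≥ cap $119,380.00 → $0.00
Total withheld: $724.07 + $0.00 = $724.07
Net pay: $7,365.00 − $724.07 = $6,640.93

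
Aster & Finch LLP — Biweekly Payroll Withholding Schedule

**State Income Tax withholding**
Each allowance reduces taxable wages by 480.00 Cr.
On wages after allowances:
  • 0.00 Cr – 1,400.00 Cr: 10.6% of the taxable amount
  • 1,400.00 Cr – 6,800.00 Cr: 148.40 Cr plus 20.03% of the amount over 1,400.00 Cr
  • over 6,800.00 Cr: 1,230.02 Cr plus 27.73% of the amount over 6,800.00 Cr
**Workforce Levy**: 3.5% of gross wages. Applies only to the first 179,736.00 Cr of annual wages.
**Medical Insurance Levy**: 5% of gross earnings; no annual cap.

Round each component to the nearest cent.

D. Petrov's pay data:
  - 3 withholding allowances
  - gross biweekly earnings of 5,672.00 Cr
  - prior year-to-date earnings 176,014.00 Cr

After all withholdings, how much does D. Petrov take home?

State Income Tax: taxable = 5,672.00 Cr − 3×480.00 Cr = 4,232.00 Cr
  148.40 Cr + 20.03% × (4,232.00 Cr − 1,400.00 Cr) = 148.40 Cr + 20.03% × 2,832.00 Cr = 715.65 Cr
Workforce Levy: cap 179,736.00 Cr − YTD 176,014.00 Cr = 3,722.00 Cr subject; 3.5% × 3,722.00 Cr = 130.27 Cr
Medical Insurance Levy: 5% × 5,672.00 Cr = 283.60 Cr
Total withheld: 715.65 Cr + 130.27 Cr + 283.60 Cr = 1,129.52 Cr
Net pay: 5,672.00 Cr − 1,129.52 Cr = 4,542.48 Cr

4,542.48 Cr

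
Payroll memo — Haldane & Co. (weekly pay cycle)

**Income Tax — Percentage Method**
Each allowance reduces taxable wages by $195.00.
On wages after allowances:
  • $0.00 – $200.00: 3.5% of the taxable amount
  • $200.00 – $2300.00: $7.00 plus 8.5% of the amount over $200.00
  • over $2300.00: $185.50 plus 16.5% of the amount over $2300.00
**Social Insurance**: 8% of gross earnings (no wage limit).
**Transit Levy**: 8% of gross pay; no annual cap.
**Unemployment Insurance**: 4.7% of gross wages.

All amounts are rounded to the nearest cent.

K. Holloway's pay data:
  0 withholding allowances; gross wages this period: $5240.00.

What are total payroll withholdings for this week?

$1755.28

Income Tax: taxable = $5240.00
  $185.50 + 16.5% × ($5240.00 − $2300.00) = $185.50 + 16.5% × $2940.00 = $670.60
Social Insurance: 8% × $5240.00 = $419.20
Transit Levy: 8% × $5240.00 = $419.20
Unemployment Insurance: 4.7% × $5240.00 = $246.28
Total: $670.60 + $419.20 + $419.20 + $246.28 = $1755.28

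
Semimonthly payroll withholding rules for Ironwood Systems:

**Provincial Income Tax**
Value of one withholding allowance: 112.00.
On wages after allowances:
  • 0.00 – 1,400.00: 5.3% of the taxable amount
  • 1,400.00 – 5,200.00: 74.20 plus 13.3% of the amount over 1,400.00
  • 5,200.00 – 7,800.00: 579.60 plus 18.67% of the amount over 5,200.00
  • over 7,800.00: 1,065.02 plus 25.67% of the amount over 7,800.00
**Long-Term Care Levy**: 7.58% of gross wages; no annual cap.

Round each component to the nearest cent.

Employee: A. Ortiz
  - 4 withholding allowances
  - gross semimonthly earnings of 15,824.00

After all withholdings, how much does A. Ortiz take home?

11,614.76

Provincial Income Tax: taxable = 15,824.00 − 4×112.00 = 15,376.00
  1,065.02 + 25.67% × (15,376.00 − 7,800.00) = 1,065.02 + 25.67% × 7,576.00 = 3,009.78
Long-Term Care Levy: 7.58% × 15,824.00 = 1,199.46
Total withheld: 3,009.78 + 1,199.46 = 4,209.24
Net pay: 15,824.00 − 4,209.24 = 11,614.76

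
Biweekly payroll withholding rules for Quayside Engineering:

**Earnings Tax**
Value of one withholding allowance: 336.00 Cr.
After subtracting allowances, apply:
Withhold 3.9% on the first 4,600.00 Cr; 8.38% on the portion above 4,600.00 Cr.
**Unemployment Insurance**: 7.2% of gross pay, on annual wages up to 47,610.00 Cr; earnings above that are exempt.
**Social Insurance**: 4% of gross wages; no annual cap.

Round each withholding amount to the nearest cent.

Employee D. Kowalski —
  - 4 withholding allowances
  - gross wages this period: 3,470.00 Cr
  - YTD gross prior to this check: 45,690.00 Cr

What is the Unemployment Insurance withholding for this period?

Unemployment Insurance: cap 47,610.00 Cr − YTD 45,690.00 Cr = 1,920.00 Cr subject; 7.2% × 1,920.00 Cr = 138.24 Cr

138.24 Cr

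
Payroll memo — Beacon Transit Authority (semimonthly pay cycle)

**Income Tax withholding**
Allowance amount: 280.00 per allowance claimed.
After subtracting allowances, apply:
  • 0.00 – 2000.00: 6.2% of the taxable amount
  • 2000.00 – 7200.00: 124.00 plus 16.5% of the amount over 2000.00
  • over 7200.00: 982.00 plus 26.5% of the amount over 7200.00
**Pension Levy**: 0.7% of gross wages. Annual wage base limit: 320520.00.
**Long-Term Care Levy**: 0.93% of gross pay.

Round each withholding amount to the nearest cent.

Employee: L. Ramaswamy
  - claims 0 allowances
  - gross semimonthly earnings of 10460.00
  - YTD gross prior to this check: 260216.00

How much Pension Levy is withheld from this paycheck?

Pension Levy: 0.7% × 10460.00 = 73.22

73.22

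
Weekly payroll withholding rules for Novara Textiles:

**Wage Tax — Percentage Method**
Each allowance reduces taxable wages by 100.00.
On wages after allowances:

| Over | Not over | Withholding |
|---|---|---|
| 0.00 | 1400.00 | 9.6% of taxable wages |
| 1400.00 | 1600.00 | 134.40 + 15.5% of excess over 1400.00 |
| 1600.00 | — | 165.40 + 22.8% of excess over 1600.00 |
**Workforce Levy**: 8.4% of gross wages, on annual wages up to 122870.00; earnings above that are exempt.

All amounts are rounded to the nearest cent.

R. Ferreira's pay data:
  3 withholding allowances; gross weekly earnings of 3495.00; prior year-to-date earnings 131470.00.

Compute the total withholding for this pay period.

Wage Tax: taxable = 3495.00 − 3×100.00 = 3195.00
  165.40 + 22.8% × (3195.00 − 1600.00) = 165.40 + 22.8% × 1595.00 = 529.06
Workforce Levy: YTD 131470.00 ≥ cap 122870.00 → 0.00
Total: 529.06 + 0.00 = 529.06

529.06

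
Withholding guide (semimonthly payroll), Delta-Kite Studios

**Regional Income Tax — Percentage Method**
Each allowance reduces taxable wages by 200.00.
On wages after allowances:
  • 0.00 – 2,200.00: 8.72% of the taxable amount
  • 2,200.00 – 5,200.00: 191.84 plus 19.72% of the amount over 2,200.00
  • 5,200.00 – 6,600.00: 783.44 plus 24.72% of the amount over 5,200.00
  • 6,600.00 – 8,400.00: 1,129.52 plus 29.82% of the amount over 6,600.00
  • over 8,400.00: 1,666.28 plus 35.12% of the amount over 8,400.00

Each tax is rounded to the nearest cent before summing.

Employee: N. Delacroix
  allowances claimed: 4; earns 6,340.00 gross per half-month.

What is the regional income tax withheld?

Regional Income Tax: taxable = 6,340.00 − 4×200.00 = 5,540.00
  783.44 + 24.72% × (5,540.00 − 5,200.00) = 783.44 + 24.72% × 340.00 = 867.49

867.49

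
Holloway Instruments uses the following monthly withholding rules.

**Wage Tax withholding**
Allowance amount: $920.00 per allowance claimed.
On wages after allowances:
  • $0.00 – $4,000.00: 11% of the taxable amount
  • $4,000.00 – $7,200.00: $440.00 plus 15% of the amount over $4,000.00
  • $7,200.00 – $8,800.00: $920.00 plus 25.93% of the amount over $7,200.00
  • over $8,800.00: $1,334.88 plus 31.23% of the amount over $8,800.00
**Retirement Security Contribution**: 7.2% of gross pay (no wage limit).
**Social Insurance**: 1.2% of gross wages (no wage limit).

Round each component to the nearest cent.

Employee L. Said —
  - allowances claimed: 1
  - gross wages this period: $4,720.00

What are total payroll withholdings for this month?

$814.48

Wage Tax: taxable = $4,720.00 − 1×$920.00 = $3,800.00
  11% × $3,800.00 = $418.00
Retirement Security Contribution: 7.2% × $4,720.00 = $339.84
Social Insurance: 1.2% × $4,720.00 = $56.64
Total: $418.00 + $339.84 + $56.64 = $814.48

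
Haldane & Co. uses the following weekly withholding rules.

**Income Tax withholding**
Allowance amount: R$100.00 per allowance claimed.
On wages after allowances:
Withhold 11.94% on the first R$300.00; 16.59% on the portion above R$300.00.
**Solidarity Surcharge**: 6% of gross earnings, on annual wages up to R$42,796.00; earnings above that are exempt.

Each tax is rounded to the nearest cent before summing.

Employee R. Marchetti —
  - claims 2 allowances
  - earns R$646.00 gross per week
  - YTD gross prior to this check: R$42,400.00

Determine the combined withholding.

R$83.80

Income Tax: taxable = R$646.00 − 2×R$100.00 = R$446.00
  R$35.82 + 16.59% × (R$446.00 − R$300.00) = R$35.82 + 16.59% × R$146.00 = R$60.04
Solidarity Surcharge: cap R$42,796.00 − YTD R$42,400.00 = R$396.00 subject; 6% × R$396.00 = R$23.76
Total: R$60.04 + R$23.76 = R$83.80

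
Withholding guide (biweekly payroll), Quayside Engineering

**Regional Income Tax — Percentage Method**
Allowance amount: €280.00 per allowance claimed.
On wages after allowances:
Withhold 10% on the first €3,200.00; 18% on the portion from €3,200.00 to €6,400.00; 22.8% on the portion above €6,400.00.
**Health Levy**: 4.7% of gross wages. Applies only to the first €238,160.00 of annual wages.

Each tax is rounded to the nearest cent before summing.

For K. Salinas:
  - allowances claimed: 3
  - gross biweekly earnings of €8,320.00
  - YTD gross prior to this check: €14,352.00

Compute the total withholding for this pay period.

Regional Income Tax: taxable = €8,320.00 − 3×€280.00 = €7,480.00
  €896.00 + 22.8% × (€7,480.00 − €6,400.00) = €896.00 + 22.8% × €1,080.00 = €1,142.24
Health Levy: 4.7% × €8,320.00 = €391.04
Total: €1,142.24 + €391.04 = €1,533.28

€1,533.28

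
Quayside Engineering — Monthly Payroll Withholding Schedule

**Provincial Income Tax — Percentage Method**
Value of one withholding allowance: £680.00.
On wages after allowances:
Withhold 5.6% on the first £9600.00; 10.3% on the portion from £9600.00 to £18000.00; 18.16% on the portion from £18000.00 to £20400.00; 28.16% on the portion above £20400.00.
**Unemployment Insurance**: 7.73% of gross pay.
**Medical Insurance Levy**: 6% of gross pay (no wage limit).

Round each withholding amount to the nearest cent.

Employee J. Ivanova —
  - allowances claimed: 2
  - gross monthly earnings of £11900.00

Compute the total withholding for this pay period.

£2268.29

Provincial Income Tax: taxable = £11900.00 − 2×£680.00 = £10540.00
  £537.60 + 10.3% × (£10540.00 − £9600.00) = £537.60 + 10.3% × £940.00 = £634.42
Unemployment Insurance: 7.73% × £11900.00 = £919.87
Medical Insurance Levy: 6% × £11900.00 = £714.00
Total: £634.42 + £919.87 + £714.00 = £2268.29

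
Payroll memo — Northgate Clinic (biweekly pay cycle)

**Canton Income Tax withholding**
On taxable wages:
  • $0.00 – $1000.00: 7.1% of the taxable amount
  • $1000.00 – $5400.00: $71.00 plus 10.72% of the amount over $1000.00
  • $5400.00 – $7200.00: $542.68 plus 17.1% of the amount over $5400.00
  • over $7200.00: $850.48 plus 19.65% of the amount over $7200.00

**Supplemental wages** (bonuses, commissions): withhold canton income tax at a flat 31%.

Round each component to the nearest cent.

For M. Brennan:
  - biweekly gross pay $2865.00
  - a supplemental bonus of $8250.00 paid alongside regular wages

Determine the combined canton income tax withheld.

Canton Income Tax: taxable = $2865.00
  $71.00 + 10.72% × ($2865.00 − $1000.00) = $71.00 + 10.72% × $1865.00 = $270.93
Supplemental (31% flat on bonus): 31% × $8250.00 = $2557.50
Total canton income tax: $270.93 + $2557.50 = $2828.43

$2828.43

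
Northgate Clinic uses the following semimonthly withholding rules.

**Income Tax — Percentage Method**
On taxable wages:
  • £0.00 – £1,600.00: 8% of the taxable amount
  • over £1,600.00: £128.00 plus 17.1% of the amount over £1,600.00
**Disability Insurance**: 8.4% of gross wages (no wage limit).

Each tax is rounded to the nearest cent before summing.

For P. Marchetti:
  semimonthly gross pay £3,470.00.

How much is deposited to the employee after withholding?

Income Tax: taxable = £3,470.00
  £128.00 + 17.1% × (£3,470.00 − £1,600.00) = £128.00 + 17.1% × £1,870.00 = £447.77
Disability Insurance: 8.4% × £3,470.00 = £291.48
Total withheld: £447.77 + £291.48 = £739.25
Net pay: £3,470.00 − £739.25 = £2,730.75

£2,730.75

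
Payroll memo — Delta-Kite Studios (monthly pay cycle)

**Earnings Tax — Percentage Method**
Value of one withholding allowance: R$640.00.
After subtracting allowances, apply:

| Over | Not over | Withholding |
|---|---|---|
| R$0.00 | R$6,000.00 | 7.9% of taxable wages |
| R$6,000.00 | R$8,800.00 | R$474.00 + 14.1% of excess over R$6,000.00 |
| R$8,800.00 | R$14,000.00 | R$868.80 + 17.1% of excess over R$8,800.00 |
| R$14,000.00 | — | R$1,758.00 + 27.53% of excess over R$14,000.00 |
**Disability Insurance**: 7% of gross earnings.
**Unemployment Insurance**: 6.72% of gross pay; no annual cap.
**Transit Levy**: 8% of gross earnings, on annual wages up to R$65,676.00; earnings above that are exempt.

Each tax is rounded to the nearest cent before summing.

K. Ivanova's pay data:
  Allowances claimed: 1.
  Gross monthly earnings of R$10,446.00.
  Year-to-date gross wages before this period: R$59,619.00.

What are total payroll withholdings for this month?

R$2,958.58

Earnings Tax: taxable = R$10,446.00 − 1×R$640.00 = R$9,806.00
  R$868.80 + 17.1% × (R$9,806.00 − R$8,800.00) = R$868.80 + 17.1% × R$1,006.00 = R$1,040.83
Disability Insurance: 7% × R$10,446.00 = R$731.22
Unemployment Insurance: 6.72% × R$10,446.00 = R$701.97
Transit Levy: cap R$65,676.00 − YTD R$59,619.00 = R$6,057.00 subject; 8% × R$6,057.00 = R$484.56
Total: R$1,040.83 + R$731.22 + R$701.97 + R$484.56 = R$2,958.58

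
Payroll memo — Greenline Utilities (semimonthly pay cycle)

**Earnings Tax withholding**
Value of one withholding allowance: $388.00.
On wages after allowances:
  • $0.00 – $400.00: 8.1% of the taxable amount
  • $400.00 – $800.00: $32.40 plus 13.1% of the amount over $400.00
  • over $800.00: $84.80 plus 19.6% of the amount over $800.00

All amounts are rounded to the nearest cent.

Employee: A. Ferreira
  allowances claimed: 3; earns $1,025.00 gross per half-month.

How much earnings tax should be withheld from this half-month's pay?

$0.00

Earnings Tax: taxable = $1,025.00 − 3×$388.00 = $-139.00
  Taxable ≤ 0 → $0.00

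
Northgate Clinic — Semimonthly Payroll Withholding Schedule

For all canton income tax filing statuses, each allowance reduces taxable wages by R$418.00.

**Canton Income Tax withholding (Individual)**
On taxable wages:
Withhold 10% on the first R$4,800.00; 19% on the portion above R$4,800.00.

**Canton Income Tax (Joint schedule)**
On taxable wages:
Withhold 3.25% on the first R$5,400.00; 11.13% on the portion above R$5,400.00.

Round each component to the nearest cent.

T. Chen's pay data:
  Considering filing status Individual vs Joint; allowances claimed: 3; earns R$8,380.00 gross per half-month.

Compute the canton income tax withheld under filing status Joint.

Canton Income Tax (Joint): taxable = R$8,380.00 − 3×R$418.00 = R$7,126.00
  R$175.50 + 11.13% × (R$7,126.00 − R$5,400.00) = R$175.50 + 11.13% × R$1,726.00 = R$367.60

R$367.60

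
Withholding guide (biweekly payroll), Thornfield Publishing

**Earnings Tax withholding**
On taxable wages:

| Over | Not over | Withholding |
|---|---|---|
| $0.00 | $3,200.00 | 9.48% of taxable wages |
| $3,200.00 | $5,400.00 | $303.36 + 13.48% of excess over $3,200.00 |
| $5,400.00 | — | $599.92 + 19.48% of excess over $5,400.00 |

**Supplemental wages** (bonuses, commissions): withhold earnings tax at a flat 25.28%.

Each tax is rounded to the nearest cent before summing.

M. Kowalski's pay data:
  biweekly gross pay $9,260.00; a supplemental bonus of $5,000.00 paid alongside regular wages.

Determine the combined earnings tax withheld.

$2,615.85

Earnings Tax: taxable = $9,260.00
  $599.92 + 19.48% × ($9,260.00 − $5,400.00) = $599.92 + 19.48% × $3,860.00 = $1,351.85
Supplemental (25.28% flat on bonus): 25.28% × $5,000.00 = $1,264.00
Total earnings tax: $1,351.85 + $1,264.00 = $2,615.85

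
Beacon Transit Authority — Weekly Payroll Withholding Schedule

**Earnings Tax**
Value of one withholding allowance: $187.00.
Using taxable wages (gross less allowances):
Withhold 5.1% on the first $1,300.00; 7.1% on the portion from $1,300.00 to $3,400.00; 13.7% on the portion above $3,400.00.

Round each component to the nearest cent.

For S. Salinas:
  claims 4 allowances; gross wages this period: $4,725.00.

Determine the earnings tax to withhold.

Earnings Tax: taxable = $4,725.00 − 4×$187.00 = $3,977.00
  $215.40 + 13.7% × ($3,977.00 − $3,400.00) = $215.40 + 13.7% × $577.00 = $294.45

$294.45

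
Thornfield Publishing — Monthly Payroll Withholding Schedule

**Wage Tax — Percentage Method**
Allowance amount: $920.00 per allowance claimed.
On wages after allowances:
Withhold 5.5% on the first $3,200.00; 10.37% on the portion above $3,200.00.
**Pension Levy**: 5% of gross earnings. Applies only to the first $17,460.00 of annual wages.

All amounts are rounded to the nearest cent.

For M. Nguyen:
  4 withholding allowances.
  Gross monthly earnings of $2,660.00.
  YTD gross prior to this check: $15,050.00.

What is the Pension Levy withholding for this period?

Pension Levy: cap $17,460.00 − YTD $15,050.00 = $2,410.00 subject; 5% × $2,410.00 = $120.50

$120.50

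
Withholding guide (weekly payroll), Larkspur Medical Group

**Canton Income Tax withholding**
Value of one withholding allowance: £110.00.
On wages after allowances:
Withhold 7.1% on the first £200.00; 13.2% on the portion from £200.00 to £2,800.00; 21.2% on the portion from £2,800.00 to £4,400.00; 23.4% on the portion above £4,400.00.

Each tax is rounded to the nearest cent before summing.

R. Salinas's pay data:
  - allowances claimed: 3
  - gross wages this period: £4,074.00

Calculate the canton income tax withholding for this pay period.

£557.53

Canton Income Tax: taxable = £4,074.00 − 3×£110.00 = £3,744.00
  £357.40 + 21.2% × (£3,744.00 − £2,800.00) = £357.40 + 21.2% × £944.00 = £557.53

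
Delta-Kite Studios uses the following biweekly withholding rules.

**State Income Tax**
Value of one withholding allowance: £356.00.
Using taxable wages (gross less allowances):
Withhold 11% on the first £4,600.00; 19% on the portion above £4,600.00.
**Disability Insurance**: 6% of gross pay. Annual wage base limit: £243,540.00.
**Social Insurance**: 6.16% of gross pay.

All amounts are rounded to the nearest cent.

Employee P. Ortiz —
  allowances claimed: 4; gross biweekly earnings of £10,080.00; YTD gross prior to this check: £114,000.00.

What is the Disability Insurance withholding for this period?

£604.80

Disability Insurance: 6% × £10,080.00 = £604.80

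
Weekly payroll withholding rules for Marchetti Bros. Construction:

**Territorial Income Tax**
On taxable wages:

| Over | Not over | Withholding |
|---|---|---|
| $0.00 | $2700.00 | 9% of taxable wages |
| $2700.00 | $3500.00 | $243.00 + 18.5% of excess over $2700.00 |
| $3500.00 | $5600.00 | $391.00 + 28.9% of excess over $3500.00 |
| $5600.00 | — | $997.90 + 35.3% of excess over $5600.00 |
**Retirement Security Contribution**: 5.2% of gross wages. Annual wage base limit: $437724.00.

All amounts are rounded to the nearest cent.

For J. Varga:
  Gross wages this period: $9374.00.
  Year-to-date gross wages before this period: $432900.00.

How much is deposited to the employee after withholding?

$6793.03

Territorial Income Tax: taxable = $9374.00
  $997.90 + 35.3% × ($9374.00 − $5600.00) = $997.90 + 35.3% × $3774.00 = $2330.12
Retirement Security Contribution: cap $437724.00 − YTD $432900.00 = $4824.00 subject; 5.2% × $4824.00 = $250.85
Total withheld: $2330.12 + $250.85 = $2580.97
Net pay: $9374.00 − $2580.97 = $6793.03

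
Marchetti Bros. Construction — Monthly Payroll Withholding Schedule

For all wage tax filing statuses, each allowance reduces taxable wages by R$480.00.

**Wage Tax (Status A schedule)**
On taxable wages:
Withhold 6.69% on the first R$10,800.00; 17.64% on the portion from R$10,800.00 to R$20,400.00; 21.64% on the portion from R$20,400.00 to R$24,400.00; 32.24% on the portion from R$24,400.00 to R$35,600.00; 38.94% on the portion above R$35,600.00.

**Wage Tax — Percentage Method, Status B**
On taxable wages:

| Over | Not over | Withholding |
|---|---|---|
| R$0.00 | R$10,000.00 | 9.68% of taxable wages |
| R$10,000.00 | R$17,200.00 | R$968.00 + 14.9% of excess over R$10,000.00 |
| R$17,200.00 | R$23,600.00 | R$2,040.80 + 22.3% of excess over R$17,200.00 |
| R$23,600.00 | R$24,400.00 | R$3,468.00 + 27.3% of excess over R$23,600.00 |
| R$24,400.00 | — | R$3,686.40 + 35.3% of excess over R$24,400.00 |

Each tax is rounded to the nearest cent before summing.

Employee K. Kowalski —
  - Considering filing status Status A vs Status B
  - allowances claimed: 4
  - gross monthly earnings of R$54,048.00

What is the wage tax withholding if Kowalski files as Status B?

Wage Tax (Status B): taxable = R$54,048.00 − 4×R$480.00 = R$52,128.00
  R$3,686.40 + 35.3% × (R$52,128.00 − R$24,400.00) = R$3,686.40 + 35.3% × R$27,728.00 = R$13,474.38

R$13,474.38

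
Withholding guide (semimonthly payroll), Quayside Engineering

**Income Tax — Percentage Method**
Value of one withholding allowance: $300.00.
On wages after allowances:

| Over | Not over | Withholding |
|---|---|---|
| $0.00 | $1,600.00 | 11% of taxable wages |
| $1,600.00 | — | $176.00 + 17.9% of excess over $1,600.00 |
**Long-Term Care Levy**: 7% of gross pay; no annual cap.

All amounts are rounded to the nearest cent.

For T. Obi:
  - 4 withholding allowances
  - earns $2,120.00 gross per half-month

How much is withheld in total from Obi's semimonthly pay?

Income Tax: taxable = $2,120.00 − 4×$300.00 = $920.00
  11% × $920.00 = $101.20
Long-Term Care Levy: 7% × $2,120.00 = $148.40
Total: $101.20 + $148.40 = $249.60

$249.60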